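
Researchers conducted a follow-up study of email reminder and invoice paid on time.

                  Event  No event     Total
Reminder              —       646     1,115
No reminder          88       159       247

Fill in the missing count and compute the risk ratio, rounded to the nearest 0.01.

1.18

The missing cell is in the exposed row: 1115 − 646 = 469.
So a = 469, b = 646, c = 88, d = 159.
RR = [a/(a+b)] / [c/(c+d)] = (469/1115) / (88/247) = 0.42063/0.35628 = 1.18063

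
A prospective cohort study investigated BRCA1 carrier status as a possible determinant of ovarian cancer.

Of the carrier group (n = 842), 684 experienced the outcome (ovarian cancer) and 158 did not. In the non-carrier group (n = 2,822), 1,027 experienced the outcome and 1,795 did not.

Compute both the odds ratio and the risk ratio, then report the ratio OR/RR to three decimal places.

3.390

From the description: a = 684, b = 158, c = 1027, d = 1795.
OR = (684·1795)/(158·1027) = 1227780/162266 = 7.56646
Risk in exposed = 684/842 = 0.81235; risk in unexposed = 1027/2822 = 0.36393; RR = 2.23219
OR/RR = 7.56646 / 2.23219 = 3.38971
The outcome is not rare, so the OR lies further from 1 than the RR.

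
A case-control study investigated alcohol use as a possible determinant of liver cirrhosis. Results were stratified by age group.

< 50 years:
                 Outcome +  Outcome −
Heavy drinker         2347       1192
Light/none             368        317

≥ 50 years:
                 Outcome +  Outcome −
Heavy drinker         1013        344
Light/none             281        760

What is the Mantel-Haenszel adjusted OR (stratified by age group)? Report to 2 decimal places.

3.45

OR_MH = Σ(aᵢdᵢ/nᵢ) / Σ(bᵢcᵢ/nᵢ), where nᵢ is the stratum total.
Stratum 1 (< 50 years): n = 4224; a·d/n = 2347·317/4224 = 176.1361; b·c/n = 1192·368/4224 = 103.8485
Stratum 2 (≥ 50 years): n = 2398; a·d/n = 1013·760/2398 = 321.0509; b·c/n = 344·281/2398 = 40.3103
OR_MH = (176.1361 + 321.0509) / (103.8485 + 40.3103) = 497.1870 / 144.1587 = 3.44889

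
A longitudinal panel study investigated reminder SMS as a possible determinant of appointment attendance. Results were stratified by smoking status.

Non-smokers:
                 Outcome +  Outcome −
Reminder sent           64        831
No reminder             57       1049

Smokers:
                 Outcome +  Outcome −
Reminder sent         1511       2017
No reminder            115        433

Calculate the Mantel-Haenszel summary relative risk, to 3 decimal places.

RR_MH = Σ(aᵢ·n₀ᵢ/nᵢ) / Σ(cᵢ·n₁ᵢ/nᵢ), with n₁ᵢ = aᵢ+bᵢ (exposed), n₀ᵢ = cᵢ+dᵢ (unexposed), nᵢ = n₁ᵢ+n₀ᵢ.
Stratum 1 (Non-smokers): n₁ = 895, n₀ = 1106, n = 2001; a·n₀/n = 64·1106/2001 = 35.3743; c·n₁/n = 57·895/2001 = 25.4948
Stratum 2 (Smokers): n₁ = 3528, n₀ = 548, n = 4076; a·n₀/n = 1511·548/4076 = 203.1472; c·n₁/n = 115·3528/4076 = 99.5388
RR_MH = (35.3743 + 203.1472) / (25.4948 + 99.5388) = 238.5215 / 125.0335 = 1.90766

1.908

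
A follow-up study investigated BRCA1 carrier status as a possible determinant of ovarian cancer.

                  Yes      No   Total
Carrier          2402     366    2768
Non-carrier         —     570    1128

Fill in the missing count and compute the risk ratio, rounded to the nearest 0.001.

1.754

The missing cell is in the unexposed row: 1128 − 570 = 558.
So a = 2402, b = 366, c = 558, d = 570.
RR = [a/(a+b)] / [c/(c+d)] = (2402/2768) / (558/1128) = 0.86777/0.49468 = 1.75421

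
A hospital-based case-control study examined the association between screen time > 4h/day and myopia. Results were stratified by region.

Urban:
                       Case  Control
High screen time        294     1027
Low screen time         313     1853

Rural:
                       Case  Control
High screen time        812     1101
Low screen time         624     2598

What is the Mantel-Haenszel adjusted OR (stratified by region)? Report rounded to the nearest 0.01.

2.51

OR_MH = Σ(aᵢdᵢ/nᵢ) / Σ(bᵢcᵢ/nᵢ), where nᵢ is the stratum total.
Stratum 1 (Urban): n = 3487; a·d/n = 294·1853/3487 = 156.2323; b·c/n = 1027·313/3487 = 92.1855
Stratum 2 (Rural): n = 5135; a·d/n = 812·2598/5135 = 410.8230; b·c/n = 1101·624/5135 = 133.7924
OR_MH = (156.2323 + 410.8230) / (92.1855 + 133.7924) = 567.0553 / 225.9780 = 2.50934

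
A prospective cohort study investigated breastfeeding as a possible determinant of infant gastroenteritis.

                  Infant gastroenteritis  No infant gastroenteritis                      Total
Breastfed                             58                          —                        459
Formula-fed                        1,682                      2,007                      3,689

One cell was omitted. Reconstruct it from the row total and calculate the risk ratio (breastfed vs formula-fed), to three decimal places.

The missing cell is in the exposed row: 459 − 58 = 401.
So a = 58, b = 401, c = 1682, d = 2007.
RR = [a/(a+b)] / [c/(c+d)] = (58/459) / (1682/3689) = 0.12636/0.45595 = 0.27714

0.277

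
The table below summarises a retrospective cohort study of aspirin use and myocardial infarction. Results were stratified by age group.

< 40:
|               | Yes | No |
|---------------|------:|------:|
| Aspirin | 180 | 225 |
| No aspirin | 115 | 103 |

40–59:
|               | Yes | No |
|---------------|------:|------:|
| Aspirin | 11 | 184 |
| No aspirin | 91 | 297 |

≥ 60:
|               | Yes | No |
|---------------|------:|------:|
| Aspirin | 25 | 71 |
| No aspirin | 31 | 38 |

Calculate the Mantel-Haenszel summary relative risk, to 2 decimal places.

0.66

RR_MH = Σ(aᵢ·n₀ᵢ/nᵢ) / Σ(cᵢ·n₁ᵢ/nᵢ), with n₁ᵢ = aᵢ+bᵢ (exposed), n₀ᵢ = cᵢ+dᵢ (unexposed), nᵢ = n₁ᵢ+n₀ᵢ.
Stratum 1 (< 40): n₁ = 405, n₀ = 218, n = 623; a·n₀/n = 180·218/623 = 62.9856; c·n₁/n = 115·405/623 = 74.7592
Stratum 2 (40–59): n₁ = 195, n₀ = 388, n = 583; a·n₀/n = 11·388/583 = 7.3208; c·n₁/n = 91·195/583 = 30.4374
Stratum 3 (≥ 60): n₁ = 96, n₀ = 69, n = 165; a·n₀/n = 25·69/165 = 10.4545; c·n₁/n = 31·96/165 = 18.0364
RR_MH = (62.9856 + 7.3208 + 10.4545) / (74.7592 + 30.4374 + 18.0364) = 80.7609 / 123.2330 = 0.65535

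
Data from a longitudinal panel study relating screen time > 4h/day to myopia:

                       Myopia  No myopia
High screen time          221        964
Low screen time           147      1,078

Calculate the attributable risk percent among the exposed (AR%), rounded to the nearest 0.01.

35.66

Cells: a = 221, b = 964, c = 147, d = 1078.
Risk in exposed = 221/1185 = 0.18650; risk in unexposed = 147/1225 = 0.12000.
RR = 0.18650/0.12000 = 1.55415
AR% = (RR − 1)/RR × 100 = (1.55415 − 1)/1.55415 × 100 = 35.6561%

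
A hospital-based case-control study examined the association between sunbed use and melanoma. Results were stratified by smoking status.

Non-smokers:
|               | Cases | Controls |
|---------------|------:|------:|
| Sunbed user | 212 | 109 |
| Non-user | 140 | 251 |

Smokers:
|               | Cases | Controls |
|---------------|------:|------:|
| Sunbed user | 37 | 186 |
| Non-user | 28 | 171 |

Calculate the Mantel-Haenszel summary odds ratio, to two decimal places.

2.66

OR_MH = Σ(aᵢdᵢ/nᵢ) / Σ(bᵢcᵢ/nᵢ), where nᵢ is the stratum total.
Stratum 1 (Non-smokers): n = 712; a·d/n = 212·251/712 = 74.7360; b·c/n = 109·140/712 = 21.4326
Stratum 2 (Smokers): n = 422; a·d/n = 37·171/422 = 14.9929; b·c/n = 186·28/422 = 12.3412
OR_MH = (74.7360 + 14.9929) / (21.4326 + 12.3412) = 89.7288 / 33.7738 = 2.65676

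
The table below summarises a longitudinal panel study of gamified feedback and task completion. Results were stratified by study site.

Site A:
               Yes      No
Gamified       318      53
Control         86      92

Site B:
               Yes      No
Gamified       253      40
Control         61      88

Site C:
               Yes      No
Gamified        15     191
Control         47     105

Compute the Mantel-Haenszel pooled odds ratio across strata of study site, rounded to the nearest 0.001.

OR_MH = Σ(aᵢdᵢ/nᵢ) / Σ(bᵢcᵢ/nᵢ), where nᵢ is the stratum total.
Stratum 1 (Site A): n = 549; a·d/n = 318·92/549 = 53.2896; b·c/n = 53·86/549 = 8.3024
Stratum 2 (Site B): n = 442; a·d/n = 253·88/442 = 50.3710; b·c/n = 40·61/442 = 5.5204
Stratum 3 (Site C): n = 358; a·d/n = 15·105/358 = 4.3994; b·c/n = 191·47/358 = 25.0754
OR_MH = (53.2896 + 50.3710 + 4.3994) / (8.3024 + 5.5204 + 25.0754) = 108.0601 / 38.8981 = 2.77803

2.778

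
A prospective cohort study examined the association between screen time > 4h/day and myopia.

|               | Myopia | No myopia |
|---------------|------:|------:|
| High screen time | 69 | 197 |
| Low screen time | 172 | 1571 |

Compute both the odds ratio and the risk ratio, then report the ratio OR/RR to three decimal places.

Cells: a = 69, b = 197, c = 172, d = 1571.
OR = (69·1571)/(197·172) = 108399/33884 = 3.19912
Risk in exposed = 69/266 = 0.25940; risk in unexposed = 172/1743 = 0.09868; RR = 2.62867
OR/RR = 3.19912 / 2.62867 = 1.21701
The outcome is not rare, so the OR lies further from 1 than the RR.

1.217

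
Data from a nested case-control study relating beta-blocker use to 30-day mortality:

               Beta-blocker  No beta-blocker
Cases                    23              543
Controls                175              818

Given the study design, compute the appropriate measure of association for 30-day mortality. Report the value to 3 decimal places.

0.198

Reading the table with exposure as columns: a = 23 (Beta-blocker, case), b = 175 (Beta-blocker, non-case), c = 543 (No beta-blocker, case), d = 818.
This is a nested case-control study: participants were sampled on outcome status, so risks in the source population cannot be estimated directly — relative risk is not valid here. The odds ratio is the appropriate measure.
OR = (a·d)/(b·c) = (23 × 818) / (175 × 543) = 18814 / 95025 = 0.19799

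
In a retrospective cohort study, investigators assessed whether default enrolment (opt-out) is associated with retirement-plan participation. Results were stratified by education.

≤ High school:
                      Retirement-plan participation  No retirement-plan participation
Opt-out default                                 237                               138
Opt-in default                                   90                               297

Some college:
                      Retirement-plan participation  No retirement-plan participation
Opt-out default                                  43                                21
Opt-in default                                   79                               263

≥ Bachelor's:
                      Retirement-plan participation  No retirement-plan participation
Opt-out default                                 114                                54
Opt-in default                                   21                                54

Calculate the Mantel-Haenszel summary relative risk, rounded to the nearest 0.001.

RR_MH = Σ(aᵢ·n₀ᵢ/nᵢ) / Σ(cᵢ·n₁ᵢ/nᵢ), with n₁ᵢ = aᵢ+bᵢ (exposed), n₀ᵢ = cᵢ+dᵢ (unexposed), nᵢ = n₁ᵢ+n₀ᵢ.
Stratum 1 (≤ High school): n₁ = 375, n₀ = 387, n = 762; a·n₀/n = 237·387/762 = 120.3661; c·n₁/n = 90·375/762 = 44.2913
Stratum 2 (Some college): n₁ = 64, n₀ = 342, n = 406; a·n₀/n = 43·342/406 = 36.2217; c·n₁/n = 79·64/406 = 12.4532
Stratum 3 (≥ Bachelor's): n₁ = 168, n₀ = 75, n = 243; a·n₀/n = 114·75/243 = 35.1852; c·n₁/n = 21·168/243 = 14.5185
RR_MH = (120.3661 + 36.2217 + 35.1852) / (44.2913 + 12.4532 + 14.5185) = 191.7730 / 71.2631 = 2.69106

2.691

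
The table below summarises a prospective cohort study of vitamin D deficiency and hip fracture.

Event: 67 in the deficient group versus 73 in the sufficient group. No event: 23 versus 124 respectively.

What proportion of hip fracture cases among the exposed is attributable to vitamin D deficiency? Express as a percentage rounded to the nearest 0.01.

50.22

From the description: a = 67, b = 23, c = 73, d = 124.
Risk in exposed = 67/90 = 0.74444; risk in unexposed = 73/197 = 0.37056.
RR = 0.74444/0.37056 = 2.00898
AR% = (RR − 1)/RR × 100 = (2.00898 − 1)/2.00898 × 100 = 50.2235%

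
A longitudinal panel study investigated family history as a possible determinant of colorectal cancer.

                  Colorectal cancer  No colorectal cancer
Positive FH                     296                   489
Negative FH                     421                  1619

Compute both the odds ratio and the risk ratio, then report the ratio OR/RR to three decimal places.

Cells: a = 296, b = 489, c = 421, d = 1619.
OR = (296·1619)/(489·421) = 479224/205869 = 2.32781
Risk in exposed = 296/785 = 0.37707; risk in unexposed = 421/2040 = 0.20637; RR = 1.82713
OR/RR = 2.32781 / 1.82713 = 1.27402
The outcome is not rare, so the OR lies further from 1 than the RR.

1.274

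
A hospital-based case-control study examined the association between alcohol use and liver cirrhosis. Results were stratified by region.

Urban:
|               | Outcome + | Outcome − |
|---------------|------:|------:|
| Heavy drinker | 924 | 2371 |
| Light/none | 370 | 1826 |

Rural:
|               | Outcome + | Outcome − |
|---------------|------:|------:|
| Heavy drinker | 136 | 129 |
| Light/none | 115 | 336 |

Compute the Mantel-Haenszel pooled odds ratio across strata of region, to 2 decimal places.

2.06

OR_MH = Σ(aᵢdᵢ/nᵢ) / Σ(bᵢcᵢ/nᵢ), where nᵢ is the stratum total.
Stratum 1 (Urban): n = 5491; a·d/n = 924·1826/5491 = 307.2708; b·c/n = 2371·370/5491 = 159.7651
Stratum 2 (Rural): n = 716; a·d/n = 136·336/716 = 63.8212; b·c/n = 129·115/716 = 20.7193
OR_MH = (307.2708 + 63.8212) / (159.7651 + 20.7193) = 371.0920 / 180.4843 = 2.05609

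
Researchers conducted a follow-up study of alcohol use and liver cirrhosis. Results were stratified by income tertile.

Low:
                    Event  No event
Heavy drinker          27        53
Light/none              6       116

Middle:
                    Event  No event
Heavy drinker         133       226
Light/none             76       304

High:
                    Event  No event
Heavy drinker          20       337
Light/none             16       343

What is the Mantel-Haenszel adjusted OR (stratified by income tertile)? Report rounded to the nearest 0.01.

OR_MH = Σ(aᵢdᵢ/nᵢ) / Σ(bᵢcᵢ/nᵢ), where nᵢ is the stratum total.
Stratum 1 (Low): n = 202; a·d/n = 27·116/202 = 15.5050; b·c/n = 53·6/202 = 1.5743
Stratum 2 (Middle): n = 739; a·d/n = 133·304/739 = 54.7118; b·c/n = 226·76/739 = 23.2422
Stratum 3 (High): n = 716; a·d/n = 20·343/716 = 9.5810; b·c/n = 337·16/716 = 7.5307
OR_MH = (15.5050 + 54.7118 + 9.5810) / (1.5743 + 23.2422 + 7.5307) = 79.7977 / 32.3472 = 2.46691

2.47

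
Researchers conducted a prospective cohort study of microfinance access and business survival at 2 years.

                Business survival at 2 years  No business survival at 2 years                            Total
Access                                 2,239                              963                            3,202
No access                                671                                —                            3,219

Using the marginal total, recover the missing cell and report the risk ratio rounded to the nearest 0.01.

The missing cell is in the unexposed row: 3219 − 671 = 2548.
So a = 2239, b = 963, c = 671, d = 2548.
RR = [a/(a+b)] / [c/(c+d)] = (2239/3202) / (671/3219) = 0.69925/0.20845 = 3.35453

3.35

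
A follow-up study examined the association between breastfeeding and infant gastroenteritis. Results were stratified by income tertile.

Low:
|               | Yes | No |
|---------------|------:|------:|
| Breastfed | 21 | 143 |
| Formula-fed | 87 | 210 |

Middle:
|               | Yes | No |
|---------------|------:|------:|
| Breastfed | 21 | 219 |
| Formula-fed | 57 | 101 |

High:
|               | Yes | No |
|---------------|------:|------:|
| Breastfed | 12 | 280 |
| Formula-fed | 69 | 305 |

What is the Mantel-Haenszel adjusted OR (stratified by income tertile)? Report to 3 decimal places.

0.233

OR_MH = Σ(aᵢdᵢ/nᵢ) / Σ(bᵢcᵢ/nᵢ), where nᵢ is the stratum total.
Stratum 1 (Low): n = 461; a·d/n = 21·210/461 = 9.5662; b·c/n = 143·87/461 = 26.9870
Stratum 2 (Middle): n = 398; a·d/n = 21·101/398 = 5.3291; b·c/n = 219·57/398 = 31.3643
Stratum 3 (High): n = 666; a·d/n = 12·305/666 = 5.4955; b·c/n = 280·69/666 = 29.0090
OR_MH = (9.5662 + 5.3291 + 5.4955) / (26.9870 + 31.3643 + 29.0090) = 20.3908 / 87.3603 = 0.23341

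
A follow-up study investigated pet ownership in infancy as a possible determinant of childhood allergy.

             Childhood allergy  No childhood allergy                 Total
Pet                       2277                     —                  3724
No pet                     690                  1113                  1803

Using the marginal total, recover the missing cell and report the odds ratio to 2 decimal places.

2.54

The missing cell is in the exposed row: 3724 − 2277 = 1447.
So a = 2277, b = 1447, c = 690, d = 1113.
OR = (a·d)/(b·c) = (2277 × 1113) / (1447 × 690) = 2534301 / 998430 = 2.53829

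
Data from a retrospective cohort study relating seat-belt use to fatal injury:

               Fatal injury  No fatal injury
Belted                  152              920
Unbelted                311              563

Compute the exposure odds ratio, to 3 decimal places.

Cells: a = 152, b = 920, c = 311, d = 563.
OR = (a·d)/(b·c) = (152 × 563) / (920 × 311) = 85576 / 286120 = 0.29909
Exposure is associated with lower odds of fatal injury (OR = 0.30 < 1).

0.299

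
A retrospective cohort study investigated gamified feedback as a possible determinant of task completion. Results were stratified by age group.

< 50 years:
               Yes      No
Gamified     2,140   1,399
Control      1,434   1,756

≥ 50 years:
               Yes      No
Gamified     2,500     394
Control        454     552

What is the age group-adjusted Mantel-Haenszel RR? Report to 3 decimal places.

RR_MH = Σ(aᵢ·n₀ᵢ/nᵢ) / Σ(cᵢ·n₁ᵢ/nᵢ), with n₁ᵢ = aᵢ+bᵢ (exposed), n₀ᵢ = cᵢ+dᵢ (unexposed), nᵢ = n₁ᵢ+n₀ᵢ.
Stratum 1 (< 50 years): n₁ = 3539, n₀ = 3190, n = 6729; a·n₀/n = 2140·3190/6729 = 1014.5044; c·n₁/n = 1434·3539/6729 = 754.1872
Stratum 2 (≥ 50 years): n₁ = 2894, n₀ = 1006, n = 3900; a·n₀/n = 2500·1006/3900 = 644.8718; c·n₁/n = 454·2894/3900 = 336.8913
RR_MH = (1014.5044 + 644.8718) / (754.1872 + 336.8913) = 1659.3762 / 1091.0785 = 1.52086

1.521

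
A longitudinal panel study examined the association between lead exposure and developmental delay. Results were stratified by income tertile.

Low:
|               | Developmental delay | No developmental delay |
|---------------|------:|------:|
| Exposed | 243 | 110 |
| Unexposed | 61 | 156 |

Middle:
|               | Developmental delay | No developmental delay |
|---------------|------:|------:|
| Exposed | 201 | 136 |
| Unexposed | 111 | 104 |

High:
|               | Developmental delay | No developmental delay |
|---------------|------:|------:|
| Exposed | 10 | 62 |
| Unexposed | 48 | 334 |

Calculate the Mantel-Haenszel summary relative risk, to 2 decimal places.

1.58

RR_MH = Σ(aᵢ·n₀ᵢ/nᵢ) / Σ(cᵢ·n₁ᵢ/nᵢ), with n₁ᵢ = aᵢ+bᵢ (exposed), n₀ᵢ = cᵢ+dᵢ (unexposed), nᵢ = n₁ᵢ+n₀ᵢ.
Stratum 1 (Low): n₁ = 353, n₀ = 217, n = 570; a·n₀/n = 243·217/570 = 92.5105; c·n₁/n = 61·353/570 = 37.7772
Stratum 2 (Middle): n₁ = 337, n₀ = 215, n = 552; a·n₀/n = 201·215/552 = 78.2880; c·n₁/n = 111·337/552 = 67.7663
Stratum 3 (High): n₁ = 72, n₀ = 382, n = 454; a·n₀/n = 10·382/454 = 8.4141; c·n₁/n = 48·72/454 = 7.6123
RR_MH = (92.5105 + 78.2880 + 8.4141) / (37.7772 + 67.7663 + 7.6123) = 179.2127 / 113.1558 = 1.58377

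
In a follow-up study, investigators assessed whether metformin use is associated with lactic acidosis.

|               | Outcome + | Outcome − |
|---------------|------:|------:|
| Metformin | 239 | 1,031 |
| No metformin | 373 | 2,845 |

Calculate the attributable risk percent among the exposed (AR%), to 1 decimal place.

Cells: a = 239, b = 1031, c = 373, d = 2845.
Risk in exposed = 239/1270 = 0.18819; risk in unexposed = 373/3218 = 0.11591.
RR = 0.18819/0.11591 = 1.62357
AR% = (RR − 1)/RR × 100 = (1.62357 − 1)/1.62357 × 100 = 38.4074%

38.4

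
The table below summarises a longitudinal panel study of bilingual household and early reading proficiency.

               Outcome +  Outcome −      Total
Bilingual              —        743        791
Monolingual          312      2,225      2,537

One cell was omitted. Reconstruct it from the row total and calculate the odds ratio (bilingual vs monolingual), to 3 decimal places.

0.461

The missing cell is in the exposed row: 791 − 743 = 48.
So a = 48, b = 743, c = 312, d = 2225.
OR = (a·d)/(b·c) = (48 × 2225) / (743 × 312) = 106800 / 231816 = 0.46071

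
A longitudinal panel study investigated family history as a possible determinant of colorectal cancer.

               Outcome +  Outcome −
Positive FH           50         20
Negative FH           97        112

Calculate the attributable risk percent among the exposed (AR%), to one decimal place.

Cells: a = 50, b = 20, c = 97, d = 112.
Risk in exposed = 50/70 = 0.71429; risk in unexposed = 97/209 = 0.46411.
RR = 0.71429/0.46411 = 1.53903
AR% = (RR − 1)/RR × 100 = (1.53903 − 1)/1.53903 × 100 = 35.0239%

35.0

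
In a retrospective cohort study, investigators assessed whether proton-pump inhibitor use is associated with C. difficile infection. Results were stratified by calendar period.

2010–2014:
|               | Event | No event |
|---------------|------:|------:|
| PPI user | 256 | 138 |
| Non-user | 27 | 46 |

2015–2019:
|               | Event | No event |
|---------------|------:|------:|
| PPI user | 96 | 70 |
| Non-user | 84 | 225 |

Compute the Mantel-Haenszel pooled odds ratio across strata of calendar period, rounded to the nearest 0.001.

OR_MH = Σ(aᵢdᵢ/nᵢ) / Σ(bᵢcᵢ/nᵢ), where nᵢ is the stratum total.
Stratum 1 (2010–2014): n = 467; a·d/n = 256·46/467 = 25.2163; b·c/n = 138·27/467 = 7.9786
Stratum 2 (2015–2019): n = 475; a·d/n = 96·225/475 = 45.4737; b·c/n = 70·84/475 = 12.3789
OR_MH = (25.2163 + 45.4737) / (7.9786 + 12.3789) = 70.6900 / 20.3575 = 3.47242

3.472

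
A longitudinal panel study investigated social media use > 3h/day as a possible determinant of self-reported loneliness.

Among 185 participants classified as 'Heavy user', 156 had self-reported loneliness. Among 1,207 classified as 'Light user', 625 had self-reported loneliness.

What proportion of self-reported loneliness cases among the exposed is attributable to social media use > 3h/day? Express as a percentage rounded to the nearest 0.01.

38.59

From the description: a = 156, b = 29, c = 625, d = 582.
Risk in exposed = 156/185 = 0.84324; risk in unexposed = 625/1207 = 0.51781.
RR = 0.84324/0.51781 = 1.62847
AR% = (RR − 1)/RR × 100 = (1.62847 − 1)/1.62847 × 100 = 38.5927%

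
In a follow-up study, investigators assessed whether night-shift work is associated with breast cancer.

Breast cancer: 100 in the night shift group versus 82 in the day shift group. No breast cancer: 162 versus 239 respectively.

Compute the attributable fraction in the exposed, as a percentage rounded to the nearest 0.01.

33.07

From the description: a = 100, b = 162, c = 82, d = 239.
Risk in exposed = 100/262 = 0.38168; risk in unexposed = 82/321 = 0.25545.
RR = 0.38168/0.25545 = 1.49414
AR% = (RR − 1)/RR × 100 = (1.49414 − 1)/1.49414 × 100 = 33.0717%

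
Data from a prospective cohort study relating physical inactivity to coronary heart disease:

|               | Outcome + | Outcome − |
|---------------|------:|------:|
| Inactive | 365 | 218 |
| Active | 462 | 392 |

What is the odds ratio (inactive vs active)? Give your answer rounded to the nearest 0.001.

1.421

Cells: a = 365, b = 218, c = 462, d = 392.
OR = (a·d)/(b·c) = (365 × 392) / (218 × 462) = 143080 / 100716 = 1.42063
The odds of coronary heart disease are about 1.42 times as high in the inactive group.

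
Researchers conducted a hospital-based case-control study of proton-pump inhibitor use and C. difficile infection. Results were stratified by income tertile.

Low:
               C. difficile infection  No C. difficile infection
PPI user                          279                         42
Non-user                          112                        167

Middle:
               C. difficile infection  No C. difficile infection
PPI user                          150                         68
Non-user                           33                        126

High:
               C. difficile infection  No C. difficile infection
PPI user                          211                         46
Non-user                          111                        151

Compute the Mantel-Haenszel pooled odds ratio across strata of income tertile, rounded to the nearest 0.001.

8.006

OR_MH = Σ(aᵢdᵢ/nᵢ) / Σ(bᵢcᵢ/nᵢ), where nᵢ is the stratum total.
Stratum 1 (Low): n = 600; a·d/n = 279·167/600 = 77.6550; b·c/n = 42·112/600 = 7.8400
Stratum 2 (Middle): n = 377; a·d/n = 150·126/377 = 50.1326; b·c/n = 68·33/377 = 5.9523
Stratum 3 (High): n = 519; a·d/n = 211·151/519 = 61.3892; b·c/n = 46·111/519 = 9.8382
OR_MH = (77.6550 + 50.1326 + 61.3892) / (7.8400 + 5.9523 + 9.8382) = 189.1768 / 23.6304 = 8.00565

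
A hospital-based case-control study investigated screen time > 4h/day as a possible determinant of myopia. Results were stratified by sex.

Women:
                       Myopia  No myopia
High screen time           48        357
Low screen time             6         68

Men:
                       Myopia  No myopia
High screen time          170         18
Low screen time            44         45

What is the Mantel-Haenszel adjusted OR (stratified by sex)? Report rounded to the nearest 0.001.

OR_MH = Σ(aᵢdᵢ/nᵢ) / Σ(bᵢcᵢ/nᵢ), where nᵢ is the stratum total.
Stratum 1 (Women): n = 479; a·d/n = 48·68/479 = 6.8142; b·c/n = 357·6/479 = 4.4718
Stratum 2 (Men): n = 277; a·d/n = 170·45/277 = 27.6173; b·c/n = 18·44/277 = 2.8592
OR_MH = (6.8142 + 27.6173) / (4.4718 + 2.8592) = 34.4315 / 7.3310 = 4.69669

4.697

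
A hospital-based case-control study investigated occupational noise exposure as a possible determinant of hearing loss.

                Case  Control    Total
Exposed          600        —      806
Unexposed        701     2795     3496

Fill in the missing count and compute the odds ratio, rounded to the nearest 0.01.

The missing cell is in the exposed row: 806 − 600 = 206.
So a = 600, b = 206, c = 701, d = 2795.
OR = (a·d)/(b·c) = (600 × 2795) / (206 × 701) = 1677000 / 144406 = 11.61309

11.61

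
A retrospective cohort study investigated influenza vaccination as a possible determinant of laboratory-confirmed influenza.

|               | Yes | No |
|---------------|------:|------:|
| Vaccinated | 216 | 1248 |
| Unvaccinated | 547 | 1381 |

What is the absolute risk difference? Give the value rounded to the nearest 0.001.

-0.136

Cells: a = 216, b = 1248, c = 547, d = 1381.
Risk in exposed = 216/1464 = 0.147541; risk in unexposed = 547/1928 = 0.283714.
Risk difference = 0.147541 − 0.283714 = -0.136173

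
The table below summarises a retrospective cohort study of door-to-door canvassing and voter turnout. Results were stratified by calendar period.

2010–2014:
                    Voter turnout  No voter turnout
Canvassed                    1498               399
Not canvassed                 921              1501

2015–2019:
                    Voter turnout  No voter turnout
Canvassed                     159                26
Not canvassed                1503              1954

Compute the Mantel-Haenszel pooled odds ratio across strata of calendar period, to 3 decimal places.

6.324

OR_MH = Σ(aᵢdᵢ/nᵢ) / Σ(bᵢcᵢ/nᵢ), where nᵢ is the stratum total.
Stratum 1 (2010–2014): n = 4319; a·d/n = 1498·1501/4319 = 520.6062; b·c/n = 399·921/4319 = 85.0843
Stratum 2 (2015–2019): n = 3642; a·d/n = 159·1954/3642 = 85.3064; b·c/n = 26·1503/3642 = 10.7298
OR_MH = (520.6062 + 85.3064) / (85.0843 + 10.7298) = 605.9126 / 95.8141 = 6.32384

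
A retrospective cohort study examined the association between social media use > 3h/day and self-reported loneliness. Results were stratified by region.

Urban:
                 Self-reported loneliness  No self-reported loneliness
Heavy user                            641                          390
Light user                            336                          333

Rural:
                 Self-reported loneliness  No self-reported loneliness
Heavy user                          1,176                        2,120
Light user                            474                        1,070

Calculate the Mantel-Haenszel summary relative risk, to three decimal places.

1.192

RR_MH = Σ(aᵢ·n₀ᵢ/nᵢ) / Σ(cᵢ·n₁ᵢ/nᵢ), with n₁ᵢ = aᵢ+bᵢ (exposed), n₀ᵢ = cᵢ+dᵢ (unexposed), nᵢ = n₁ᵢ+n₀ᵢ.
Stratum 1 (Urban): n₁ = 1031, n₀ = 669, n = 1700; a·n₀/n = 641·669/1700 = 252.2524; c·n₁/n = 336·1031/1700 = 203.7741
Stratum 2 (Rural): n₁ = 3296, n₀ = 1544, n = 4840; a·n₀/n = 1176·1544/4840 = 375.1537; c·n₁/n = 474·3296/4840 = 322.7901
RR_MH = (252.2524 + 375.1537) / (203.7741 + 322.7901) = 627.4061 / 526.5642 = 1.19151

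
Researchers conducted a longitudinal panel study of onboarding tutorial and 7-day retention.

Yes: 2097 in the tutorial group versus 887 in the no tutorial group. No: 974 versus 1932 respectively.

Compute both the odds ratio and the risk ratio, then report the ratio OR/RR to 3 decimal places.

2.161

From the description: a = 2097, b = 974, c = 887, d = 1932.
OR = (2097·1932)/(974·887) = 4051404/863938 = 4.68946
Risk in exposed = 2097/3071 = 0.68284; risk in unexposed = 887/2819 = 0.31465; RR = 2.17015
OR/RR = 4.68946 / 2.17015 = 2.16089
The outcome is not rare, so the OR lies further from 1 than the RR.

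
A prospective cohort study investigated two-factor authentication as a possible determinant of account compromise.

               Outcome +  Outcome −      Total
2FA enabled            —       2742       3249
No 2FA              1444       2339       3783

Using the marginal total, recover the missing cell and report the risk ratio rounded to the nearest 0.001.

0.409

The missing cell is in the exposed row: 3249 − 2742 = 507.
So a = 507, b = 2742, c = 1444, d = 2339.
RR = [a/(a+b)] / [c/(c+d)] = (507/3249) / (1444/3783) = 0.15605/0.38171 = 0.40882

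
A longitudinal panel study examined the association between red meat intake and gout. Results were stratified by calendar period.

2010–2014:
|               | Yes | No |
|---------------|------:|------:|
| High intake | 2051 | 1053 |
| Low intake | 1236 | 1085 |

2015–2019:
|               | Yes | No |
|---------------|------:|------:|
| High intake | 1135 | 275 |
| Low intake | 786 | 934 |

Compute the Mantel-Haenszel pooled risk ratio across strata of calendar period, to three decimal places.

1.415

RR_MH = Σ(aᵢ·n₀ᵢ/nᵢ) / Σ(cᵢ·n₁ᵢ/nᵢ), with n₁ᵢ = aᵢ+bᵢ (exposed), n₀ᵢ = cᵢ+dᵢ (unexposed), nᵢ = n₁ᵢ+n₀ᵢ.
Stratum 1 (2010–2014): n₁ = 3104, n₀ = 2321, n = 5425; a·n₀/n = 2051·2321/5425 = 877.4877; c·n₁/n = 1236·3104/5425 = 707.1971
Stratum 2 (2015–2019): n₁ = 1410, n₀ = 1720, n = 3130; a·n₀/n = 1135·1720/3130 = 623.7061; c·n₁/n = 786·1410/3130 = 354.0767
RR_MH = (877.4877 + 623.7061) / (707.1971 + 354.0767) = 1501.1938 / 1061.2737 = 1.41452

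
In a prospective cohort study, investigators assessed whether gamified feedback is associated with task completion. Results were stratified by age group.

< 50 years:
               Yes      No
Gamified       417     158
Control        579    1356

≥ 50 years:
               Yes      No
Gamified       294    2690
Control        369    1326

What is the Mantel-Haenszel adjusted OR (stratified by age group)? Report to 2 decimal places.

1.24

OR_MH = Σ(aᵢdᵢ/nᵢ) / Σ(bᵢcᵢ/nᵢ), where nᵢ is the stratum total.
Stratum 1 (< 50 years): n = 2510; a·d/n = 417·1356/2510 = 225.2797; b·c/n = 158·579/2510 = 36.4470
Stratum 2 (≥ 50 years): n = 4679; a·d/n = 294·1326/4679 = 83.3178; b·c/n = 2690·369/4679 = 212.1415
OR_MH = (225.2797 + 83.3178) / (36.4470 + 212.1415) = 308.5975 / 248.5885 = 1.24140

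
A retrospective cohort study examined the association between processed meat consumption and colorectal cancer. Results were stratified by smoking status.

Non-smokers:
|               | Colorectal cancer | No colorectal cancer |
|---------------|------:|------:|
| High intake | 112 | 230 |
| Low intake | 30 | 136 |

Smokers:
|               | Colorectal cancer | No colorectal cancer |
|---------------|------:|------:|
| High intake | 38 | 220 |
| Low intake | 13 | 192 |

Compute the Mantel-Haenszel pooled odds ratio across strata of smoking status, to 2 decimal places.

2.31

OR_MH = Σ(aᵢdᵢ/nᵢ) / Σ(bᵢcᵢ/nᵢ), where nᵢ is the stratum total.
Stratum 1 (Non-smokers): n = 508; a·d/n = 112·136/508 = 29.9843; b·c/n = 230·30/508 = 13.5827
Stratum 2 (Smokers): n = 463; a·d/n = 38·192/463 = 15.7581; b·c/n = 220·13/463 = 6.1771
OR_MH = (29.9843 + 15.7581) / (13.5827 + 6.1771) = 45.7424 / 19.7598 = 2.31492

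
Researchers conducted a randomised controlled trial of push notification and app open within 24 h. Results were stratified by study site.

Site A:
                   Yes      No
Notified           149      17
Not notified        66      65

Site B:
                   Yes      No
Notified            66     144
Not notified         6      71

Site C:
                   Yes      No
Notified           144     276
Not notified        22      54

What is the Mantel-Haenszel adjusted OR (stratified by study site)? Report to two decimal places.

OR_MH = Σ(aᵢdᵢ/nᵢ) / Σ(bᵢcᵢ/nᵢ), where nᵢ is the stratum total.
Stratum 1 (Site A): n = 297; a·d/n = 149·65/297 = 32.6094; b·c/n = 17·66/297 = 3.7778
Stratum 2 (Site B): n = 287; a·d/n = 66·71/287 = 16.3275; b·c/n = 144·6/287 = 3.0105
Stratum 3 (Site C): n = 496; a·d/n = 144·54/496 = 15.6774; b·c/n = 276·22/496 = 12.2419
OR_MH = (32.6094 + 16.3275 + 15.6774) / (3.7778 + 3.0105 + 12.2419) = 64.6144 / 19.0302 = 3.39537

3.40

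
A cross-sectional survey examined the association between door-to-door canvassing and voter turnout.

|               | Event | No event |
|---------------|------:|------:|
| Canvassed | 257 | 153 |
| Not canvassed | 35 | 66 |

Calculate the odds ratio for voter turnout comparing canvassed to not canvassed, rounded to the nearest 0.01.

Cells: a = 257, b = 153, c = 35, d = 66.
OR = (a·d)/(b·c) = (257 × 66) / (153 × 35) = 16962 / 5355 = 3.16751
The odds of voter turnout are about 3.17 times as high in the canvassed group.

3.17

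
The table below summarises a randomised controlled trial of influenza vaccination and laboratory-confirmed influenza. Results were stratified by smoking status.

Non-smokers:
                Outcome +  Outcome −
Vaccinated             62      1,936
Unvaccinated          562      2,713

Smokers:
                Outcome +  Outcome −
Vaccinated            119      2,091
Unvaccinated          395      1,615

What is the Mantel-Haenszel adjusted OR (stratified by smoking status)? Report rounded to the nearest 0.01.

0.19

OR_MH = Σ(aᵢdᵢ/nᵢ) / Σ(bᵢcᵢ/nᵢ), where nᵢ is the stratum total.
Stratum 1 (Non-smokers): n = 5273; a·d/n = 62·2713/5273 = 31.8995; b·c/n = 1936·562/5273 = 206.3402
Stratum 2 (Smokers): n = 4220; a·d/n = 119·1615/4220 = 45.5415; b·c/n = 2091·395/4220 = 195.7216
OR_MH = (31.8995 + 45.5415) / (206.3402 + 195.7216) = 77.4410 / 402.0618 = 0.19261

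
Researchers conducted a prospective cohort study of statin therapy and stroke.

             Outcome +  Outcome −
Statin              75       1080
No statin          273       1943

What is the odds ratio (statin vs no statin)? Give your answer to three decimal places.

0.494

Cells: a = 75, b = 1080, c = 273, d = 1943.
OR = (a·d)/(b·c) = (75 × 1943) / (1080 × 273) = 145725 / 294840 = 0.49425
Exposure is associated with lower odds of stroke (OR = 0.49 < 1).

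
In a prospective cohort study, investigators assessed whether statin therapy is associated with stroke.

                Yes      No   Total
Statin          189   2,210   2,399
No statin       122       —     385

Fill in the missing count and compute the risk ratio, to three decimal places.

The missing cell is in the unexposed row: 385 − 122 = 263.
So a = 189, b = 2210, c = 122, d = 263.
RR = [a/(a+b)] / [c/(c+d)] = (189/2399) / (122/385) = 0.07878/0.31688 = 0.24862

0.249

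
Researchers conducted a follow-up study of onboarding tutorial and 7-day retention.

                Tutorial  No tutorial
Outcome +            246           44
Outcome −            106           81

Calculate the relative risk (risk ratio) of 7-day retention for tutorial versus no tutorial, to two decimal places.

1.99

Reading the table with exposure as columns: a = 246 (Tutorial, case), b = 106 (Tutorial, non-case), c = 44 (No tutorial, case), d = 81.
Risk in exposed = 246/352 = 0.69886; risk in unexposed = 44/125 = 0.35200.
RR = 0.69886 / 0.35200 = 1.98541
The risk among the exposed is 1.99 times that among the unexposed.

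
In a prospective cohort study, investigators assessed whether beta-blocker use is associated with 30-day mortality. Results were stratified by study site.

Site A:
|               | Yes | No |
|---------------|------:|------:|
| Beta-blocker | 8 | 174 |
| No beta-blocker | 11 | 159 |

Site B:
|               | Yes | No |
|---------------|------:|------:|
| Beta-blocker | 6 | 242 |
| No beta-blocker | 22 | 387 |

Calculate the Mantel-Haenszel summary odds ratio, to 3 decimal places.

0.528

OR_MH = Σ(aᵢdᵢ/nᵢ) / Σ(bᵢcᵢ/nᵢ), where nᵢ is the stratum total.
Stratum 1 (Site A): n = 352; a·d/n = 8·159/352 = 3.6136; b·c/n = 174·11/352 = 5.4375
Stratum 2 (Site B): n = 657; a·d/n = 6·387/657 = 3.5342; b·c/n = 242·22/657 = 8.1035
OR_MH = (3.6136 + 3.5342) / (5.4375 + 8.1035) = 7.1479 / 13.5410 = 0.52787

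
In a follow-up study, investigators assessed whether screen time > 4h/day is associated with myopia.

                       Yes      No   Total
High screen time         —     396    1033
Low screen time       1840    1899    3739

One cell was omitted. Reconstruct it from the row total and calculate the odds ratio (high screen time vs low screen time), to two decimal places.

1.66

The missing cell is in the exposed row: 1033 − 396 = 637.
So a = 637, b = 396, c = 1840, d = 1899.
OR = (a·d)/(b·c) = (637 × 1899) / (396 × 1840) = 1209663 / 728640 = 1.66017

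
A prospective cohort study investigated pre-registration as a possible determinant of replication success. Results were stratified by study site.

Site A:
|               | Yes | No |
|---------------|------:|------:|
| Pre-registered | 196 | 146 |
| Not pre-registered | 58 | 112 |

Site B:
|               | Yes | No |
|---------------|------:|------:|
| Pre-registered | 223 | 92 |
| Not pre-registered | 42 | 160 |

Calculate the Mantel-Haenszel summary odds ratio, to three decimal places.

4.660

OR_MH = Σ(aᵢdᵢ/nᵢ) / Σ(bᵢcᵢ/nᵢ), where nᵢ is the stratum total.
Stratum 1 (Site A): n = 512; a·d/n = 196·112/512 = 42.8750; b·c/n = 146·58/512 = 16.5391
Stratum 2 (Site B): n = 517; a·d/n = 223·160/517 = 69.0135; b·c/n = 92·42/517 = 7.4739
OR_MH = (42.8750 + 69.0135) / (16.5391 + 7.4739) = 111.8885 / 24.0130 = 4.65951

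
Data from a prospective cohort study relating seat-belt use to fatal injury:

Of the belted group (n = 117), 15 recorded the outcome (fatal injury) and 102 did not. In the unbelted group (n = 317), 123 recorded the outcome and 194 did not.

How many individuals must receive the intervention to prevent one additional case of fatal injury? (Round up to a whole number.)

Risk in treated group = 15/117 = 0.12821; risk in control = 123/317 = 0.38801.
Absolute risk reduction = 0.38801 − 0.12821 = 0.25981
NNT = 1 / ARR = 1 / 0.25981 = 3.849 → round up → 4

4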